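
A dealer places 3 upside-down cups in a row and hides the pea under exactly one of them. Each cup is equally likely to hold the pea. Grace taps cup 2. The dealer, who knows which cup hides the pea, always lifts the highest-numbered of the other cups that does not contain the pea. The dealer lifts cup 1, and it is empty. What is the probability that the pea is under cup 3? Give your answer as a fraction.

Condition on the true location of the pea.
If it is under cup 1 (prior 1/3): the dealer opened cup 1, so this case is ruled out; weight (1/3)·0 = 0.
If it is under cup 2 (prior 1/3): the dealer would have opened cup 3 instead, probability 0; weight (1/3)·0 = 0.
If it is under cup 3 (prior 1/3): cup 1 is the highest-numbered option available, probability 1; weight (1/3)·1 = 1/3.
The weights sum to 1/3.
So P(the pea under cup 3 | the dealer opened cup 1) = (1/3) / (1/3) = 1.

1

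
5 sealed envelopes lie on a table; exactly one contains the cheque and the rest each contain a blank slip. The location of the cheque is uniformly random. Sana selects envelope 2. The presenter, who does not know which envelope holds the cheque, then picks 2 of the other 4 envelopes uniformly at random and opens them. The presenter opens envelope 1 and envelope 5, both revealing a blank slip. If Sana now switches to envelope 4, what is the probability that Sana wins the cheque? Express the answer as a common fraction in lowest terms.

1/3

Apply Bayes' rule, conditioning on where the cheque actually is.
If it is in either of envelopes 1 and 5 (prior 1/5 each): that envelope was opened and seen not to hold the prize — ruled out; weight (1/5)·0 = 0 each.
If it is in any of envelopes 2, 3, and 4 (prior 1/5 each): the presenter picks exactly this set with probability 1/6 regardless, and none is the prize; weight (1/5)·(1/6) = 1/30 each.
The weights sum to 1/10.
So P(the cheque in envelope 4 | the presenter opened envelope 1 and envelope 5) = (1/30) / (1/10) = 1/3.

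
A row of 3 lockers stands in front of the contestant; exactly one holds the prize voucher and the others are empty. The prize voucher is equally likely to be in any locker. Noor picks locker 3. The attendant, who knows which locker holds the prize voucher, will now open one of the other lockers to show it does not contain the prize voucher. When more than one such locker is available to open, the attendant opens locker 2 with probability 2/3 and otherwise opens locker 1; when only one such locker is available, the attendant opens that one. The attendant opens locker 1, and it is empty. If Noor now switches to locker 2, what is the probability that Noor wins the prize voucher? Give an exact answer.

Consider each possible location of the prize voucher in turn.
If it is in locker 1 (prior 1/3): the attendant opened locker 1, so this case is ruled out; weight (1/3)·0 = 0.
If it is in locker 2 (prior 1/3): only locker 1 is available, probability 1; weight (1/3)·1 = 1/3.
If it is in locker 3 (prior 1/3): locker 2 is available but not opened, probability 1/3; weight (1/3)·(1/3) = 1/9.
The weights sum to 4/9.
So P(the prize voucher in locker 2 | the attendant opened locker 1) = (1/3) / (4/9) = 3/4.

3/4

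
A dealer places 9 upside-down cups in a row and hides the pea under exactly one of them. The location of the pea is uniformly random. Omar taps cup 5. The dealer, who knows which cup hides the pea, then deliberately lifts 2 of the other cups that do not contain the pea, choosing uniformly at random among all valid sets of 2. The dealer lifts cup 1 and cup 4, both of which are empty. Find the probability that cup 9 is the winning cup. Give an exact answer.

4/27

Condition on the true location of the pea.
If it is under either of cups 1 and 4 (prior 1/9 each): that cup was opened and seen not to hold the prize — ruled out; weight (1/9)·0 = 0 each.
If it is under any of cups 2, 3, 6, 7, 8, and 9 (prior 1/9 each): the dealer has 21 equally likely choices, so probability 1/21; weight (1/9)·(1/21) = 1/189 each.
If it is under cup 5 (prior 1/9): the dealer has 28 equally likely choices, so probability 1/28; weight (1/9)·(1/28) = 1/252.
The weights sum to 1/28.
So P(the pea under cup 9 | the dealer opened cup 1 and cup 4) = (1/189) / (1/28) = 4/27.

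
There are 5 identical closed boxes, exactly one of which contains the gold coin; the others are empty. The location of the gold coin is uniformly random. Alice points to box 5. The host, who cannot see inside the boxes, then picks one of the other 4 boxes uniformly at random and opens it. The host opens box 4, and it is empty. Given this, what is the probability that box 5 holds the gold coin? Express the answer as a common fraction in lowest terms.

Consider each possible location of the gold coin in turn.
If it is in any of boxes 1, 2, 3, and 5 (prior 1/5 each): the host picks box 4 with probability 1/4 regardless, and it is not the prize; weight (1/5)·(1/4) = 1/20 each.
If it is in box 4 (prior 1/5): the host opened box 4, so this case is ruled out; weight (1/5)·0 = 0.
The weights sum to 1/5.
So P(the gold coin in box 5 | the host opened box 4) = (1/20) / (1/5) = 1/4.

1/4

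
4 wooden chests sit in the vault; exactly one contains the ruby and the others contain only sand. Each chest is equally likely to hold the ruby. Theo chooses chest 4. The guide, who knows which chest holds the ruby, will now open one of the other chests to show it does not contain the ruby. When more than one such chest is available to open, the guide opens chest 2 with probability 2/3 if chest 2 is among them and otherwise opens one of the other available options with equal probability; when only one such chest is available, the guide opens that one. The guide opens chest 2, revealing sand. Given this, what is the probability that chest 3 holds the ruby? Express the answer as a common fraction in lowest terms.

1/3

Condition on the true location of the ruby.
If it is in any of chests 1, 3, and 4 (prior 1/4 each): chest 2 is available, opened with probability 2/3; weight (1/4)·(2/3) = 1/6 each.
If it is in chest 2 (prior 1/4): the guide opened chest 2, so this case is ruled out; weight (1/4)·0 = 0.
The weights sum to 1/2.
So P(the ruby in chest 3 | the guide opened chest 2) = (1/6) / (1/2) = 1/3.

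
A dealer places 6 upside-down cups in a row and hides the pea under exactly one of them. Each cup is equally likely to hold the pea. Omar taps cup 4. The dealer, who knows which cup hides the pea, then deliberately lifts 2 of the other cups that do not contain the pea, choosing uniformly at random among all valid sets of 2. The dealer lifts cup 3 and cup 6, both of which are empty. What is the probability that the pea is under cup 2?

Condition on the true location of the pea.
If it is under any of cups 1, 2, and 5 (prior 1/6 each): the dealer has 6 equally likely choices, so probability 1/6; weight (1/6)·(1/6) = 1/36 each.
If it is under either of cups 3 and 6 (prior 1/6 each): that cup was opened and seen not to hold the prize — ruled out; weight (1/6)·0 = 0 each.
If it is under cup 4 (prior 1/6): the dealer has 10 equally likely choices, so probability 1/10; weight (1/6)·(1/10) = 1/60.
The weights sum to 1/10.
So P(the pea under cup 2 | the dealer opened cup 3 and cup 6) = (1/36) / (1/10) = 5/18.

5/18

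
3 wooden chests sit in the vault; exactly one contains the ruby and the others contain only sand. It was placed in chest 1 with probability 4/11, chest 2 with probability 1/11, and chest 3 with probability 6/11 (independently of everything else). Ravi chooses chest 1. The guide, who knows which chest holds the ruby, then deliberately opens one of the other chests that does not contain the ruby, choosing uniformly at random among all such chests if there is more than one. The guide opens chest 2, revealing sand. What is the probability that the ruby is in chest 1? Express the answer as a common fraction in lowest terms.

Consider each possible location of the ruby in turn.
If it is in chest 1 (prior 4/11): the guide has 2 equally likely choices, so probability 1/2; weight (4/11)·(1/2) = 2/11.
If it is in chest 2 (prior 1/11): the guide opened chest 2, so this case is ruled out; weight (1/11)·0 = 0.
If it is in chest 3 (prior 6/11): the guide has no choice, probability 1; weight (6/11)·1 = 6/11.
The weights sum to 8/11.
So P(the ruby in chest 1 | the guide opened chest 2) = (2/11) / (8/11) = 1/4.

1/4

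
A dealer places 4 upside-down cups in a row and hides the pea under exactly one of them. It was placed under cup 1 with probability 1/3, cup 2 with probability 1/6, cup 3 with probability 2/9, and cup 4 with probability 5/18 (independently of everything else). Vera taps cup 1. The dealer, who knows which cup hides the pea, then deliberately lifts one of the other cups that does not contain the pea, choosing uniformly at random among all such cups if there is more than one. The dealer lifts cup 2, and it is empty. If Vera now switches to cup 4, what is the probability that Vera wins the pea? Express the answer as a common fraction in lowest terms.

5/13

Consider each possible location of the pea in turn.
If it is under cup 1 (prior 1/3): the dealer has 3 equally likely choices, so probability 1/3; weight (1/3)·(1/3) = 1/9.
If it is under cup 2 (prior 1/6): the dealer opened cup 2, so this case is ruled out; weight (1/6)·0 = 0.
If it is under cup 3 (prior 2/9): the dealer has 2 equally likely choices, so probability 1/2; weight (2/9)·(1/2) = 1/9.
If it is under cup 4 (prior 5/18): the dealer has 2 equally likely choices, so probability 1/2; weight (5/18)·(1/2) = 5/36.
The weights sum to 13/36.
So P(the pea under cup 4 | the dealer opened cup 2) = (5/36) / (13/36) = 5/13.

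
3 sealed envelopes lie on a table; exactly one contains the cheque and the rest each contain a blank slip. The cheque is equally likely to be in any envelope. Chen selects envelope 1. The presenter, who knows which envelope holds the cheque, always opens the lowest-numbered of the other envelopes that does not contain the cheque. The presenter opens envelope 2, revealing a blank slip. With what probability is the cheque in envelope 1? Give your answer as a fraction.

1/2

Apply Bayes' rule, conditioning on where the cheque actually is.
If it is in either of envelopes 1 and 3 (prior 1/3 each): envelope 2 is the lowest-numbered option available, probability 1; weight (1/3)·1 = 1/3 each.
If it is in envelope 2 (prior 1/3): the presenter opened envelope 2, so this case is ruled out; weight (1/3)·0 = 0.
The weights sum to 2/3.
So P(the cheque in envelope 1 | the presenter opened envelope 2) = (1/3) / (2/3) = 1/2.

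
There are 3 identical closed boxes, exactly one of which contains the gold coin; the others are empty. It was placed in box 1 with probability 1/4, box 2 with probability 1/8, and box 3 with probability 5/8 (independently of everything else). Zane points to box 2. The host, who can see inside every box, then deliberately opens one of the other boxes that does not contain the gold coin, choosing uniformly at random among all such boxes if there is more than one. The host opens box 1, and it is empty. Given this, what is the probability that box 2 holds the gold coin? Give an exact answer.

1/11

Consider each possible location of the gold coin in turn.
If it is in box 1 (prior 1/4): the host opened box 1, so this case is ruled out; weight (1/4)·0 = 0.
If it is in box 2 (prior 1/8): the host has 2 equally likely choices, so probability 1/2; weight (1/8)·(1/2) = 1/16.
If it is in box 3 (prior 5/8): the host has no choice, probability 1; weight (5/8)·1 = 5/8.
The weights sum to 11/16.
So P(the gold coin in box 2 | the host opened box 1) = (1/16) / (11/16) = 1/11.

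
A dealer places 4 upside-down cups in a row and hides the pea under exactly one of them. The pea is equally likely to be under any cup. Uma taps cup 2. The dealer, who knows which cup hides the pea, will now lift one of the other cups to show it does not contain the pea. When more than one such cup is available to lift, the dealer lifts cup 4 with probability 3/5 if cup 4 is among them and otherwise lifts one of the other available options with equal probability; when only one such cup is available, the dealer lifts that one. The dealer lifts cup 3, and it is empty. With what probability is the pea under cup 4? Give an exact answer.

5/11

Apply Bayes' rule, conditioning on where the pea actually is.
If it is under cup 1 (prior 1/4): cup 4 is available but not opened, probability 2/5; weight (1/4)·(2/5) = 1/10.
If it is under cup 2 (prior 1/4): cup 4 is available but not opened; cup 3 gets probability (1 − 3/5)/2 = 1/5; weight (1/4)·(1/5) = 1/20.
If it is under cup 3 (prior 1/4): the dealer opened cup 3, so this case is ruled out; weight (1/4)·0 = 0.
If it is under cup 4 (prior 1/4): cup 4 holds the prize so is unavailable; the dealer chooses uniformly among the 2 others, probability 1/2; weight (1/4)·(1/2) = 1/8.
The weights sum to 11/40.
So P(the pea under cup 4 | the dealer opened cup 3) = (1/8) / (11/40) = 5/11.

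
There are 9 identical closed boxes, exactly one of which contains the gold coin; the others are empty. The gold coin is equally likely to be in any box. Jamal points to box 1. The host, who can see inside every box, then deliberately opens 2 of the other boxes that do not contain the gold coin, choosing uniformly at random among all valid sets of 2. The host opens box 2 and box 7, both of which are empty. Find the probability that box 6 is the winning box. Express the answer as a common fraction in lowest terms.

Condition on the true location of the gold coin.
If it is in box 1 (prior 1/9): the host has 28 equally likely choices, so probability 1/28; weight (1/9)·(1/28) = 1/252.
If it is in either of boxes 2 and 7 (prior 1/9 each): that box was opened and seen not to hold the prize — ruled out; weight (1/9)·0 = 0 each.
If it is in any of boxes 3, 4, 5, 6, 8, and 9 (prior 1/9 each): the host has 21 equally likely choices, so probability 1/21; weight (1/9)·(1/21) = 1/189 each.
The weights sum to 1/28.
So P(the gold coin in box 6 | the host opened box 2 and box 7) = (1/189) / (1/28) = 4/27.

4/27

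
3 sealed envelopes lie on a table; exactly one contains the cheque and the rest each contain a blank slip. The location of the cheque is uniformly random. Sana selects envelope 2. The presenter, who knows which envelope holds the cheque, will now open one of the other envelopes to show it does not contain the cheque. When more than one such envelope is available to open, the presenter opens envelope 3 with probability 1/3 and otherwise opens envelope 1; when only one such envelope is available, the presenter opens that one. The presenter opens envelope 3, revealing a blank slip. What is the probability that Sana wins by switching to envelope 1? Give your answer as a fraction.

Condition on the true location of the cheque.
If it is in envelope 1 (prior 1/3): only envelope 3 is available, probability 1; weight (1/3)·1 = 1/3.
If it is in envelope 2 (prior 1/3): envelope 3 is available, opened with probability 1/3; weight (1/3)·(1/3) = 1/9.
If it is in envelope 3 (prior 1/3): the presenter opened envelope 3, so this case is ruled out; weight (1/3)·0 = 0.
The weights sum to 4/9.
So P(the cheque in envelope 1 | the presenter opened envelope 3) = (1/3) / (4/9) = 3/4.

3/4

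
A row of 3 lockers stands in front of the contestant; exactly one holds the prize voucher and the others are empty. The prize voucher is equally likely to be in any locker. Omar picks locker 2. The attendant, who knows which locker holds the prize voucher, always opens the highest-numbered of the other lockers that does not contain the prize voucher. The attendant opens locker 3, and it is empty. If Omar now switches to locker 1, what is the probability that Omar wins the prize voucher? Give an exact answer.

1/2

Apply Bayes' rule, conditioning on where the prize voucher actually is.
If it is in either of lockers 1 and 2 (prior 1/3 each): locker 3 is the highest-numbered option available, probability 1; weight (1/3)·1 = 1/3 each.
If it is in locker 3 (prior 1/3): the attendant opened locker 3, so this case is ruled out; weight (1/3)·0 = 0.
The weights sum to 2/3.
So P(the prize voucher in locker 1 | the attendant opened locker 3) = (1/3) / (2/3) = 1/2.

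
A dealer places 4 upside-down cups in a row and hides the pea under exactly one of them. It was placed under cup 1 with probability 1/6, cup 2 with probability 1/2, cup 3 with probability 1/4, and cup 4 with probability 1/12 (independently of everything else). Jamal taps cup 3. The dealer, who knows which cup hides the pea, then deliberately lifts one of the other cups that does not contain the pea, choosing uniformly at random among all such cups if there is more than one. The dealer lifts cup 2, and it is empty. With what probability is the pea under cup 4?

Condition on the true location of the pea.
If it is under cup 1 (prior 1/6): the dealer has 2 equally likely choices, so probability 1/2; weight (1/6)·(1/2) = 1/12.
If it is under cup 2 (prior 1/2): the dealer opened cup 2, so this case is ruled out; weight (1/2)·0 = 0.
If it is under cup 3 (prior 1/4): the dealer has 3 equally likely choices, so probability 1/3; weight (1/4)·(1/3) = 1/12.
If it is under cup 4 (prior 1/12): the dealer has 2 equally likely choices, so probability 1/2; weight (1/12)·(1/2) = 1/24.
The weights sum to 5/24.
So P(the pea under cup 4 | the dealer opened cup 2) = (1/24) / (5/24) = 1/5.

1/5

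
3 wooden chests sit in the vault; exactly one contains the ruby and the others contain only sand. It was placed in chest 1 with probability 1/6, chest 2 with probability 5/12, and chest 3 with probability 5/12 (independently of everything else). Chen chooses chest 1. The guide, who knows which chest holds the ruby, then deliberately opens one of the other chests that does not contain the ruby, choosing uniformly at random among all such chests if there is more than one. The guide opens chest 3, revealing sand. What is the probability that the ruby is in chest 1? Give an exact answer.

1/6

Consider each possible location of the ruby in turn.
If it is in chest 1 (prior 1/6): the guide has 2 equally likely choices, so probability 1/2; weight (1/6)·(1/2) = 1/12.
If it is in chest 2 (prior 5/12): the guide has no choice, probability 1; weight (5/12)·1 = 5/12.
If it is in chest 3 (prior 5/12): the guide opened chest 3, so this case is ruled out; weight (5/12)·0 = 0.
The weights sum to 1/2.
So P(the ruby in chest 1 | the guide opened chest 3) = (1/12) / (1/2) = 1/6.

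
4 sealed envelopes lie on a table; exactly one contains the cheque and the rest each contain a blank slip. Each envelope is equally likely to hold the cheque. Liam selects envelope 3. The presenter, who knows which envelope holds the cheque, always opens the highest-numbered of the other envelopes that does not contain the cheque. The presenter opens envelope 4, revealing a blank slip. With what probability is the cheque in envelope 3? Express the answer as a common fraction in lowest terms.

1/3

Condition on the true location of the cheque.
If it is in any of envelopes 1, 2, and 3 (prior 1/4 each): envelope 4 is the highest-numbered option available, probability 1; weight (1/4)·1 = 1/4 each.
If it is in envelope 4 (prior 1/4): the presenter opened envelope 4, so this case is ruled out; weight (1/4)·0 = 0.
The weights sum to 3/4.
So P(the cheque in envelope 3 | the presenter opened envelope 4) = (1/4) / (3/4) = 1/3.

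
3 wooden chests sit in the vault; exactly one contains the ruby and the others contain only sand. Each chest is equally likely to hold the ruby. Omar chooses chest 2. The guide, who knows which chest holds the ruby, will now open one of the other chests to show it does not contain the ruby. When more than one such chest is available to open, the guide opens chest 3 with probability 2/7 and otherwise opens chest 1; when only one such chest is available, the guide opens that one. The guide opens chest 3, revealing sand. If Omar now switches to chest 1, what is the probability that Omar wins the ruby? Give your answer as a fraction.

Apply Bayes' rule, conditioning on where the ruby actually is.
If it is in chest 1 (prior 1/3): only chest 3 is available, probability 1; weight (1/3)·1 = 1/3.
If it is in chest 2 (prior 1/3): chest 3 is available, opened with probability 2/7; weight (1/3)·(2/7) = 2/21.
If it is in chest 3 (prior 1/3): the guide opened chest 3, so this case is ruled out; weight (1/3)·0 = 0.
The weights sum to 3/7.
So P(the ruby in chest 1 | the guide opened chest 3) = (1/3) / (3/7) = 7/9.

7/9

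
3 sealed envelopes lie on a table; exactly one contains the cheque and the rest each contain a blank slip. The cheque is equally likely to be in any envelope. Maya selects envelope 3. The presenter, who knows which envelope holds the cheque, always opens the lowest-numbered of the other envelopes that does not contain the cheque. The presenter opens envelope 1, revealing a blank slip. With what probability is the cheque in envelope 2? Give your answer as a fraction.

Condition on the true location of the cheque.
If it is in envelope 1 (prior 1/3): the presenter opened envelope 1, so this case is ruled out; weight (1/3)·0 = 0.
If it is in either of envelopes 2 and 3 (prior 1/3 each): envelope 1 is the lowest-numbered option available, probability 1; weight (1/3)·1 = 1/3 each.
The weights sum to 2/3.
So P(the cheque in envelope 2 | the presenter opened envelope 1) = (1/3) / (2/3) = 1/2.

1/2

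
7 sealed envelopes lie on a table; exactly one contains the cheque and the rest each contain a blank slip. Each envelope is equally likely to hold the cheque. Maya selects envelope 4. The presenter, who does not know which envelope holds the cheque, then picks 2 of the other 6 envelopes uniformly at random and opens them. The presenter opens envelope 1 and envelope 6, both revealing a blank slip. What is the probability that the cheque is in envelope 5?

Because the presenter chose which envelopes to open without knowing where the cheque is, the choice is independent of the prize location. Learning that none of the 2 opened envelopes holds the cheque simply rules out those 2 locations and leaves the remaining 5 envelopes still equally likely by symmetry.
So P(the cheque in envelope 5) = 1/5.

1/5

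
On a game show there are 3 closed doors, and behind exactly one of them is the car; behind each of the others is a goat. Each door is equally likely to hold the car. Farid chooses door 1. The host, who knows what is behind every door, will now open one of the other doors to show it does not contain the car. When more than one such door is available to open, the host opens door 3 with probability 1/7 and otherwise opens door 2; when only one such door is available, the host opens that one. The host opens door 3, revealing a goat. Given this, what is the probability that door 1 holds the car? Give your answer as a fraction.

1/8

Consider each possible location of the car in turn.
If it is behind door 1 (prior 1/3): door 3 is available, opened with probability 1/7; weight (1/3)·(1/7) = 1/21.
If it is behind door 2 (prior 1/3): only door 3 is available, probability 1; weight (1/3)·1 = 1/3.
If it is behind door 3 (prior 1/3): the host opened door 3, so this case is ruled out; weight (1/3)·0 = 0.
The weights sum to 8/21.
So P(the car behind door 1 | the host opened door 3) = (1/21) / (8/21) = 1/8.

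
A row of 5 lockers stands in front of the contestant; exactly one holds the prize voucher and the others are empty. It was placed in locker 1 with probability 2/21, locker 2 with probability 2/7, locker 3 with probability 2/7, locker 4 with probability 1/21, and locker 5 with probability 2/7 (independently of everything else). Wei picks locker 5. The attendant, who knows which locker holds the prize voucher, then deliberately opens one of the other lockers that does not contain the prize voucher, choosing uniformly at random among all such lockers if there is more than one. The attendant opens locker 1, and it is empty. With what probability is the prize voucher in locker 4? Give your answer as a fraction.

Apply Bayes' rule, conditioning on where the prize voucher actually is.
If it is in locker 1 (prior 2/21): the attendant opened locker 1, so this case is ruled out; weight (2/21)·0 = 0.
If it is in either of lockers 2 and 3 (prior 2/7 each): the attendant has 3 equally likely choices, so probability 1/3; weight (2/7)·(1/3) = 2/21 each.
If it is in locker 4 (prior 1/21): the attendant has 3 equally likely choices, so probability 1/3; weight (1/21)·(1/3) = 1/63.
If it is in locker 5 (prior 2/7): the attendant has 4 equally likely choices, so probability 1/4; weight (2/7)·(1/4) = 1/14.
The weights sum to 5/18.
So P(the prize voucher in locker 4 | the attendant opened locker 1) = (1/63) / (5/18) = 2/35.

2/35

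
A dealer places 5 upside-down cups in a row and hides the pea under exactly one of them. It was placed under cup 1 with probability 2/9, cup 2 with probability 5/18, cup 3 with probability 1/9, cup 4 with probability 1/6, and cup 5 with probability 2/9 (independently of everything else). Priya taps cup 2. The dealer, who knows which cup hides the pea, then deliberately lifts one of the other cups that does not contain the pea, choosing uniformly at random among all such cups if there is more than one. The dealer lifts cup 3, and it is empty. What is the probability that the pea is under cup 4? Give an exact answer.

Consider each possible location of the pea in turn.
If it is under either of cups 1 and 5 (prior 2/9 each): the dealer has 3 equally likely choices, so probability 1/3; weight (2/9)·(1/3) = 2/27 each.
If it is under cup 2 (prior 5/18): the dealer has 4 equally likely choices, so probability 1/4; weight (5/18)·(1/4) = 5/72.
If it is under cup 3 (prior 1/9): the dealer opened cup 3, so this case is ruled out; weight (1/9)·0 = 0.
If it is under cup 4 (prior 1/6): the dealer has 3 equally likely choices, so probability 1/3; weight (1/6)·(1/3) = 1/18.
The weights sum to 59/216.
So P(the pea under cup 4 | the dealer opened cup 3) = (1/18) / (59/216) = 12/59.

12/59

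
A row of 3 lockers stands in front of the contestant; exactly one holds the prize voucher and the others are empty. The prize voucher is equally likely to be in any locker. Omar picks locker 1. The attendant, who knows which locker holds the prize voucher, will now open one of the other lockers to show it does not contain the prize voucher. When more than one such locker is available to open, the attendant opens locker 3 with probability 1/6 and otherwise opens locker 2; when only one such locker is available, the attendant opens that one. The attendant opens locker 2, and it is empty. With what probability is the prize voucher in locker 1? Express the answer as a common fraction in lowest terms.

5/11

Apply Bayes' rule, conditioning on where the prize voucher actually is.
If it is in locker 1 (prior 1/3): locker 3 is available but not opened, probability 5/6; weight (1/3)·(5/6) = 5/18.
If it is in locker 2 (prior 1/3): the attendant opened locker 2, so this case is ruled out; weight (1/3)·0 = 0.
If it is in locker 3 (prior 1/3): only locker 2 is available, probability 1; weight (1/3)·1 = 1/3.
The weights sum to 11/18.
So P(the prize voucher in locker 1 | the attendant opened locker 2) = (5/18) / (11/18) = 5/11.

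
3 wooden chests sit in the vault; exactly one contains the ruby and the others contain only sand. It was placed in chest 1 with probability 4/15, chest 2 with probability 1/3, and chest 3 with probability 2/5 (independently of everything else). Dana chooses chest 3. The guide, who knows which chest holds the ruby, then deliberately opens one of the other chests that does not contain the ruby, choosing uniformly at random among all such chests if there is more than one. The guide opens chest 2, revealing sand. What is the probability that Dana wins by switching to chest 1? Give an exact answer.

Condition on the true location of the ruby.
If it is in chest 1 (prior 4/15): the guide has no choice, probability 1; weight (4/15)·1 = 4/15.
If it is in chest 2 (prior 1/3): the guide opened chest 2, so this case is ruled out; weight (1/3)·0 = 0.
If it is in chest 3 (prior 2/5): the guide has 2 equally likely choices, so probability 1/2; weight (2/5)·(1/2) = 1/5.
The weights sum to 7/15.
So P(the ruby in chest 1 | the guide opened chest 2) = (4/15) / (7/15) = 4/7.

4/7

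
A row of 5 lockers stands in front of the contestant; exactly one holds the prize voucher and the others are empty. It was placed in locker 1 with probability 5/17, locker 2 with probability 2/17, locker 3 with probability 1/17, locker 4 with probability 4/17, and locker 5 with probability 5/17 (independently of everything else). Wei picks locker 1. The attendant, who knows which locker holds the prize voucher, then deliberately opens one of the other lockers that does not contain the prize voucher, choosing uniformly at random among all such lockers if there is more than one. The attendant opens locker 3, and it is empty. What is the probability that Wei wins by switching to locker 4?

16/59

Consider each possible location of the prize voucher in turn.
If it is in locker 1 (prior 5/17): the attendant has 4 equally likely choices, so probability 1/4; weight (5/17)·(1/4) = 5/68.
If it is in locker 2 (prior 2/17): the attendant has 3 equally likely choices, so probability 1/3; weight (2/17)·(1/3) = 2/51.
If it is in locker 3 (prior 1/17): the attendant opened locker 3, so this case is ruled out; weight (1/17)·0 = 0.
If it is in locker 4 (prior 4/17): the attendant has 3 equally likely choices, so probability 1/3; weight (4/17)·(1/3) = 4/51.
If it is in locker 5 (prior 5/17): the attendant has 3 equally likely choices, so probability 1/3; weight (5/17)·(1/3) = 5/51.
The weights sum to 59/204.
So P(the prize voucher in locker 4 | the attendant opened locker 3) = (4/51) / (59/204) = 16/59.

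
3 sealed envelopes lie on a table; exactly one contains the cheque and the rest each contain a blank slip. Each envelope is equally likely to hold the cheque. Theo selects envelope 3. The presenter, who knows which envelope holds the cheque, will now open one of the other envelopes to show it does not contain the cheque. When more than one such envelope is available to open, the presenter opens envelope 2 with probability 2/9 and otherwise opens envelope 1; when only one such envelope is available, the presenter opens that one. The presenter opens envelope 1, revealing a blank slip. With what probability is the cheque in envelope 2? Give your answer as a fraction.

9/16

Apply Bayes' rule, conditioning on where the cheque actually is.
If it is in envelope 1 (prior 1/3): the presenter opened envelope 1, so this case is ruled out; weight (1/3)·0 = 0.
If it is in envelope 2 (prior 1/3): only envelope 1 is available, probability 1; weight (1/3)·1 = 1/3.
If it is in envelope 3 (prior 1/3): envelope 2 is available but not opened, probability 7/9; weight (1/3)·(7/9) = 7/27.
The weights sum to 16/27.
So P(the cheque in envelope 2 | the presenter opened envelope 1) = (1/3) / (16/27) = 9/16.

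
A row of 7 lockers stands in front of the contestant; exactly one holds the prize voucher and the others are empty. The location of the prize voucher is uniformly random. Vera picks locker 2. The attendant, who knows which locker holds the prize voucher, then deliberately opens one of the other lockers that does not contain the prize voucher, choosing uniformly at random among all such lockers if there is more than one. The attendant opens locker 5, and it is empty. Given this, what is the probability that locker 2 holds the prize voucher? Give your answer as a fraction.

1/7

Consider each possible location of the prize voucher in turn.
If it is in any of lockers 1, 3, 4, 6, and 7 (prior 1/7 each): the attendant has 5 equally likely choices, so probability 1/5; weight (1/7)·(1/5) = 1/35 each.
If it is in locker 2 (prior 1/7): the attendant has 6 equally likely choices, so probability 1/6; weight (1/7)·(1/6) = 1/42.
If it is in locker 5 (prior 1/7): the attendant opened locker 5, so this case is ruled out; weight (1/7)·0 = 0.
The weights sum to 1/6.
So P(the prize voucher in locker 2 | the attendant opened locker 5) = (1/42) / (1/6) = 1/7.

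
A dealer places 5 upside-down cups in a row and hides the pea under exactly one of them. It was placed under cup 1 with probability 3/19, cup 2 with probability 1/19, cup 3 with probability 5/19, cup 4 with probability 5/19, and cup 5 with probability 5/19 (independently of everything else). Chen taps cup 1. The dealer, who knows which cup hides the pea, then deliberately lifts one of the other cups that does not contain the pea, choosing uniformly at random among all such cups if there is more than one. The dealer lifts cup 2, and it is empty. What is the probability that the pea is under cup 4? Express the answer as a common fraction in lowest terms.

Consider each possible location of the pea in turn.
If it is under cup 1 (prior 3/19): the dealer has 4 equally likely choices, so probability 1/4; weight (3/19)·(1/4) = 3/76.
If it is under cup 2 (prior 1/19): the dealer opened cup 2, so this case is ruled out; weight (1/19)·0 = 0.
If it is under any of cups 3, 4, and 5 (prior 5/19 each): the dealer has 3 equally likely choices, so probability 1/3; weight (5/19)·(1/3) = 5/57 each.
The weights sum to 23/76.
So P(the pea under cup 4 | the dealer opened cup 2) = (5/57) / (23/76) = 20/69.

20/69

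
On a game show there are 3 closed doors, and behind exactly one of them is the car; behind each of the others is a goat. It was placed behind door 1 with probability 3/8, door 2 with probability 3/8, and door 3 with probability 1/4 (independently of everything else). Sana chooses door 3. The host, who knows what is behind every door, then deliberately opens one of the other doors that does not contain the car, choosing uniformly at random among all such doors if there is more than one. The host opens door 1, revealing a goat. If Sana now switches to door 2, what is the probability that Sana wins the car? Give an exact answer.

Apply Bayes' rule, conditioning on where the car actually is.
If it is behind door 1 (prior 3/8): the host opened door 1, so this case is ruled out; weight (3/8)·0 = 0.
If it is behind door 2 (prior 3/8): the host has no choice, probability 1; weight (3/8)·1 = 3/8.
If it is behind door 3 (prior 1/4): the host has 2 equally likely choices, so probability 1/2; weight (1/4)·(1/2) = 1/8.
The weights sum to 1/2.
So P(the car behind door 2 | the host opened door 1) = (3/8) / (1/2) = 3/4.

3/4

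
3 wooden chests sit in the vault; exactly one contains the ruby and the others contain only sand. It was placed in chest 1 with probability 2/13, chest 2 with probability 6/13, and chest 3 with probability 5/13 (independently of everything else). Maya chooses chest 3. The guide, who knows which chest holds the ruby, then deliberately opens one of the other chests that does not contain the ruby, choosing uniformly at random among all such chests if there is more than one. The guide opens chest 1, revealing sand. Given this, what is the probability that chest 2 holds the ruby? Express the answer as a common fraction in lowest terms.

Apply Bayes' rule, conditioning on where the ruby actually is.
If it is in chest 1 (prior 2/13): the guide opened chest 1, so this case is ruled out; weight (2/13)·0 = 0.
If it is in chest 2 (prior 6/13): the guide has no choice, probability 1; weight (6/13)·1 = 6/13.
If it is in chest 3 (prior 5/13): the guide has 2 equally likely choices, so probability 1/2; weight (5/13)·(1/2) = 5/26.
The weights sum to 17/26.
So P(the ruby in chest 2 | the guide opened chest 1) = (6/13) / (17/26) = 12/17.

12/17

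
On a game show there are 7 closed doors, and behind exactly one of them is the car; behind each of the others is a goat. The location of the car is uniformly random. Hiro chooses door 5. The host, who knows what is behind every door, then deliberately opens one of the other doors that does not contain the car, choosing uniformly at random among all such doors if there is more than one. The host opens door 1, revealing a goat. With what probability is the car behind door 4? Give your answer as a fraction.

6/35

Consider each possible location of the car in turn.
If it is behind door 1 (prior 1/7): the host opened door 1, so this case is ruled out; weight (1/7)·0 = 0.
If it is behind any of doors 2, 3, 4, 6, and 7 (prior 1/7 each): the host has 5 equally likely choices, so probability 1/5; weight (1/7)·(1/5) = 1/35 each.
If it is behind door 5 (prior 1/7): the host has 6 equally likely choices, so probability 1/6; weight (1/7)·(1/6) = 1/42.
The weights sum to 1/6.
So P(the car behind door 4 | the host opened door 1) = (1/35) / (1/6) = 6/35.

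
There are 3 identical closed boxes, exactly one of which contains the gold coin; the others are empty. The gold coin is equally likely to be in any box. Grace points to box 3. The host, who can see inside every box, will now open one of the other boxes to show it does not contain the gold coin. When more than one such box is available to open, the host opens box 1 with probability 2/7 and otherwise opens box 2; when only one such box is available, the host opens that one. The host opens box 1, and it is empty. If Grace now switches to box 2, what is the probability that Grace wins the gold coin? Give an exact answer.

Consider each possible location of the gold coin in turn.
If it is in box 1 (prior 1/3): the host opened box 1, so this case is ruled out; weight (1/3)·0 = 0.
If it is in box 2 (prior 1/3): only box 1 is available, probability 1; weight (1/3)·1 = 1/3.
If it is in box 3 (prior 1/3): box 1 is available, opened with probability 2/7; weight (1/3)·(2/7) = 2/21.
The weights sum to 3/7.
So P(the gold coin in box 2 | the host opened box 1) = (1/3) / (3/7) = 7/9.

7/9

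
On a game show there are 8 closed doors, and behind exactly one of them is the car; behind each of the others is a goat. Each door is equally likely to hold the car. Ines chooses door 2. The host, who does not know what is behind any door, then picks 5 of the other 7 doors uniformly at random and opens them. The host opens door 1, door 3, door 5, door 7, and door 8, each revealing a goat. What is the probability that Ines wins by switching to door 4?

Because the host chose which doors to open without knowing where the car is, the choice is independent of the prize location. Learning that none of the 5 opened doors holds the car simply rules out those 5 locations and leaves the remaining 3 doors still equally likely by symmetry.
So P(the car behind door 4) = 1/3.

1/3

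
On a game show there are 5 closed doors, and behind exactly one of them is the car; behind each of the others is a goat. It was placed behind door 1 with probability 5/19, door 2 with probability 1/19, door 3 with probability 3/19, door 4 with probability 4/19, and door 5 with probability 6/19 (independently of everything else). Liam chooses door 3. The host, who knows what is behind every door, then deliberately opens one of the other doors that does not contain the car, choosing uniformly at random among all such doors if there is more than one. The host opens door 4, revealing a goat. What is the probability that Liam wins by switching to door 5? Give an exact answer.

8/19

Consider each possible location of the car in turn.
If it is behind door 1 (prior 5/19): the host has 3 equally likely choices, so probability 1/3; weight (5/19)·(1/3) = 5/57.
If it is behind door 2 (prior 1/19): the host has 3 equally likely choices, so probability 1/3; weight (1/19)·(1/3) = 1/57.
If it is behind door 3 (prior 3/19): the host has 4 equally likely choices, so probability 1/4; weight (3/19)·(1/4) = 3/76.
If it is behind door 4 (prior 4/19): the host opened door 4, so this case is ruled out; weight (4/19)·0 = 0.
If it is behind door 5 (prior 6/19): the host has 3 equally likely choices, so probability 1/3; weight (6/19)·(1/3) = 2/19.
The weights sum to 1/4.
So P(the car behind door 5 | the host opened door 4) = (2/19) / (1/4) = 8/19.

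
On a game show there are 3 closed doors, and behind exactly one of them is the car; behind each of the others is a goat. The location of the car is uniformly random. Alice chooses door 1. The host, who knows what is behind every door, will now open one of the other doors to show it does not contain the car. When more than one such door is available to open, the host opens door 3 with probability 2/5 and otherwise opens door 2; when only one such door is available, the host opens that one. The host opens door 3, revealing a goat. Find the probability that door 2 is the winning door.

Consider each possible location of the car in turn.
If it is behind door 1 (prior 1/3): door 3 is available, opened with probability 2/5; weight (1/3)·(2/5) = 2/15.
If it is behind door 2 (prior 1/3): only door 3 is available, probability 1; weight (1/3)·1 = 1/3.
If it is behind door 3 (prior 1/3): the host opened door 3, so this case is ruled out; weight (1/3)·0 = 0.
The weights sum to 7/15.
So P(the car behind door 2 | the host opened door 3) = (1/3) / (7/15) = 5/7.

5/7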